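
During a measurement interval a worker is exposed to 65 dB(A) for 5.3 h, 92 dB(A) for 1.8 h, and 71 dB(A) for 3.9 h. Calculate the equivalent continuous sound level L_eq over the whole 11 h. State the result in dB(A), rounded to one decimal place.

84.2 dB(A)

L_eq = 10·log₁₀[(1/T)·Σ tᵢ·10^(Lᵢ/10)] with T = 11 h.
Σ tᵢ·10^(Lᵢ/10) = 5.3·10^(65/10) + 1.8·10^(92/10) + 3.9·10^(71/10) = 2.919e+09.
L_eq = 10·log₁₀(2.919e+09/11) = 84.24 dB(A).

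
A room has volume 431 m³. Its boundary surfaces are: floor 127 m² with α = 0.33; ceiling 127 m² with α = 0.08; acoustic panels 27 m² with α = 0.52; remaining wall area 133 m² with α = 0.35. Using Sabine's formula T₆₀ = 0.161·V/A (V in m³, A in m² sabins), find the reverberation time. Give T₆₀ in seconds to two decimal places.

0.62 s

Total absorption A = 127·0.33 + 127·0.08 + 27·0.52 + 133·0.35 = 112.66 m² sabins.
T₆₀ = 0.161·V/A = 0.161·431/112.66 = 0.616 s.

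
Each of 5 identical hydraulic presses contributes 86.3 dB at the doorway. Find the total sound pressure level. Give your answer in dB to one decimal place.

L_total = L₁ + 10·log₁₀ N for N identical incoherent sources.
L_total = 86.3 + 10·log₁₀(5) = 86.3 + 6.990 = 93.29 dB.

93.3 dB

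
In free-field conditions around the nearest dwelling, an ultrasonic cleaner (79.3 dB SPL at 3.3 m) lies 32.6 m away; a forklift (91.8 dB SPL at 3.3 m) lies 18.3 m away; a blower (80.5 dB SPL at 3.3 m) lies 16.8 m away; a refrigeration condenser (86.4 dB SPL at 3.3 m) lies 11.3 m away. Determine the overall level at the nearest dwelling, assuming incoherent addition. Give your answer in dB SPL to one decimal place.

First find each source's level at the receiver (point-source: −20·log₁₀(r/r_ref)), then combine on an intensity basis.
ultrasonic cleaner: 79.3 − 20·log₁₀(32.6/3.3) = 79.3 − 19.89 = 59.41 dB SPL.
forklift: 91.8 − 20·log₁₀(18.3/3.3) = 91.8 − 14.88 = 76.92 dB SPL.
blower: 80.5 − 20·log₁₀(16.8/3.3) = 80.5 − 14.14 = 66.36 dB SPL.
refrigeration condenser: 86.4 − 20·log₁₀(11.3/3.3) = 86.4 − 10.69 = 75.71 dB SPL.
Σ 10^(L/10) = 9.165e+07 → L_total = 10·log₁₀(9.165e+07) = 79.62 dB SPL.

79.6 dB SPL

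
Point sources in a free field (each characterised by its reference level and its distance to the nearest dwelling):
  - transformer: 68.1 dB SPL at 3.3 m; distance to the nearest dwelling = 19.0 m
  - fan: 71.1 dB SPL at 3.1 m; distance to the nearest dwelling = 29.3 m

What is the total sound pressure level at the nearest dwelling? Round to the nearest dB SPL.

Apply inverse-square spreading to bring every level to the receiver, then sum 10^(L/10).
transformer: 68.1 − 20·log₁₀(19.0/3.3) = 68.1 − 15.20 = 52.90 dB SPL.
fan: 71.1 − 20·log₁₀(29.3/3.1) = 71.1 − 19.51 = 51.59 dB SPL.
Σ 10^(L/10) = 3.390e+05 → L_total = 10·log₁₀(3.390e+05) = 55.30 dB SPL.

55 dB SPL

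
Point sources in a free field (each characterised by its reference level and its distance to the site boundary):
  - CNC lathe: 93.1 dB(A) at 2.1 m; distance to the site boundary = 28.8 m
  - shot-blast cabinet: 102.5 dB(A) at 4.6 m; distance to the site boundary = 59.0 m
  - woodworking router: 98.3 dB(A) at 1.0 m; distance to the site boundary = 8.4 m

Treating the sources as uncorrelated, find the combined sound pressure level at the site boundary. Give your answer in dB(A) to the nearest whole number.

Propagate each source to the receiver with L = L_ref − 20·log₁₀(r/r_ref), then add intensities.
CNC lathe: 93.1 − 20·log₁₀(28.8/2.1) = 93.1 − 22.74 = 70.36 dB(A).
shot-blast cabinet: 102.5 − 20·log₁₀(59.0/4.6) = 102.5 − 22.16 = 80.34 dB(A).
woodworking router: 98.3 − 20·log₁₀(8.4/1.0) = 98.3 − 18.49 = 79.81 dB(A).
Σ 10^(L/10) = 2.148e+08 → L_total = 10·log₁₀(2.148e+08) = 83.32 dB(A).

83 dB(A)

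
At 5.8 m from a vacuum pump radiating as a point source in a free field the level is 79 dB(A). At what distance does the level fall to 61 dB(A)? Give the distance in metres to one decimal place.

Point-source spreading drops the level by 20·log₁₀(r₂/r₁); inverting, r₂/r₁ = 10^(ΔL/20).
r₂ = 5.8·10^((79−61)/20) = 5.8·10^(18.0/20) = 46.07 m.

46.1 m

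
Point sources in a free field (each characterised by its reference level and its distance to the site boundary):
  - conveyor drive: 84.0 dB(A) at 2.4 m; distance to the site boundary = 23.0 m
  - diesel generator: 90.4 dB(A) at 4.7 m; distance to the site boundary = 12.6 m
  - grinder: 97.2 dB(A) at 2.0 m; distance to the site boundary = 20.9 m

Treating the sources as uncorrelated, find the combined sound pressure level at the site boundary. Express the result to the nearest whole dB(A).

83 dB(A)

First find each source's level at the receiver (point-source: −20·log₁₀(r/r_ref)), then combine on an intensity basis.
conveyor drive: 84.0 − 20·log₁₀(23.0/2.4) = 84.0 − 19.63 = 64.37 dB(A).
diesel generator: 90.4 − 20·log₁₀(12.6/4.7) = 90.4 − 8.57 = 81.83 dB(A).
grinder: 97.2 − 20·log₁₀(20.9/2.0) = 97.2 − 20.38 = 76.82 dB(A).
Σ 10^(L/10) = 2.034e+08 → L_total = 10·log₁₀(2.034e+08) = 83.08 dB(A).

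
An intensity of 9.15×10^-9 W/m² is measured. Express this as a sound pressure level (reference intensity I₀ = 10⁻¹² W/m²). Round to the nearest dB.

I/I₀ = 9.15×10^-9/10⁻¹² = 9.15×10^3, and L = 10·log₁₀(I/I₀).
L = 10·(0.9614 + 3) = 39.61 dB.

40 dB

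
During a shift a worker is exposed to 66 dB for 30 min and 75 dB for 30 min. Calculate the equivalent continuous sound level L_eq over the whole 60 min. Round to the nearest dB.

73 dB

The energy average is taken in the linear domain: L_eq = 10·log₁₀[(Σ tᵢ·10^(Lᵢ/10))/T], T = 60 min.
Σ tᵢ·10^(Lᵢ/10) = 30·10^(66/10) + 30·10^(75/10) = 1.068e+09.
L_eq = 10·log₁₀(1.068e+09/60) = 72.50 dB.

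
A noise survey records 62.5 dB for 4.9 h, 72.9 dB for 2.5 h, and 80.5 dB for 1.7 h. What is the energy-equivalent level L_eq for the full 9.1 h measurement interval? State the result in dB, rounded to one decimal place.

The energy average is taken in the linear domain: L_eq = 10·log₁₀[(Σ tᵢ·10^(Lᵢ/10))/T], T = 9.1 h.
Σ tᵢ·10^(Lᵢ/10) = 4.9·10^(62.5/10) + 2.5·10^(72.9/10) + 1.7·10^(80.5/10) = 2.482e+08.
L_eq = 10·log₁₀(2.482e+08/9.1) = 74.36 dB.

74.4 dB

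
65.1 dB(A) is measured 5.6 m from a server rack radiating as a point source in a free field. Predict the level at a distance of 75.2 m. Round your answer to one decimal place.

42.5 dB(A)

Spherical spreading from a point source gives a 20·log₁₀(r₂/r₁) drop.
L₂ = 65.1 − 20·log₁₀(75.2/5.6) = 65.1 − 22.561 = 42.54 dB(A).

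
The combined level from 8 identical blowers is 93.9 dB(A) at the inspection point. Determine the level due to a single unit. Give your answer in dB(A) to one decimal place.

For N identical incoherent sources L_total = L₁ + 10·log₁₀ N, so L₁ = 93.9 − 10·log₁₀(8) = 93.9 − 9.031.

84.9 dB(A)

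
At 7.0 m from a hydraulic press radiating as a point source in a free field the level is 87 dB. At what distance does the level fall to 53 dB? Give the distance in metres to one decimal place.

350.8 m

Point-source spreading drops the level by 20·log₁₀(r₂/r₁); inverting, r₂/r₁ = 10^(ΔL/20).
r₂ = 7.0·10^((87−53)/20) = 7.0·10^(34.0/20) = 350.83 m.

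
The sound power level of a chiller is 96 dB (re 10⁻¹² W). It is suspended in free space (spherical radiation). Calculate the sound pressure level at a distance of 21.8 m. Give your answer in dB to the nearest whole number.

58 dB

The power spreads over a sphere of area 4π·r², so L_p = L_w − 10·log₁₀(4π·r²).
4π·r² = 5972 m², 10·log₁₀ of that is 37.761 dB.
L_p = 96 − 37.761 = 58.24 dB.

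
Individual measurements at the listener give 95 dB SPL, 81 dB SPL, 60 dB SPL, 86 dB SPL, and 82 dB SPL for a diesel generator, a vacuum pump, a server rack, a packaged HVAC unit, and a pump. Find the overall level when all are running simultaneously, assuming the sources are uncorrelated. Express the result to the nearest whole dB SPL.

96 dB SPL

Incoherent sources combine by intensity addition: L_total = 10·log₁₀(Σ 10^(L_i/10)).
Σ 10^(L/10) = 10^(95/10) + 10^(81/10) + 10^(60/10) + 10^(86/10) + 10^(82/10) = 3.846e+09.
L_total = 10·log₁₀(3.846e+09) = 95.85 dB SPL.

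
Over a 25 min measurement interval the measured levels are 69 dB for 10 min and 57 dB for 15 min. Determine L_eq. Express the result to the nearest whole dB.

L_eq = 10·log₁₀[(1/T)·Σ tᵢ·10^(Lᵢ/10)] with T = 25 min.
Σ tᵢ·10^(Lᵢ/10) = 10·10^(69/10) + 15·10^(57/10) = 8.695e+07.
L_eq = 10·log₁₀(8.695e+07/25) = 65.41 dB.

65 dB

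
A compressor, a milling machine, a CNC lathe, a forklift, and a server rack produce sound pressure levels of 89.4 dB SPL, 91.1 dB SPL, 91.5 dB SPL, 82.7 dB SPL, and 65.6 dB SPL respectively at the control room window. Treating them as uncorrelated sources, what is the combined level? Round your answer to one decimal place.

Incoherent sources combine by intensity addition: L_total = 10·log₁₀(Σ 10^(L_i/10)).
Σ 10^(L/10) = 10^(89.4/10) + 10^(91.1/10) + 10^(91.5/10) + 10^(82.7/10) + 10^(65.6/10) = 3.762e+09.
L_total = 10·log₁₀(3.762e+09) = 95.75 dB SPL.

95.8 dB SPL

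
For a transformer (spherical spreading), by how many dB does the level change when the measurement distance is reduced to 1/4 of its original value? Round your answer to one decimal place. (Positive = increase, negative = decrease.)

+12.0 dB

Point-source spreading: ΔL = −20·log₁₀(r₂/r₁).
ΔL = −20·log₁₀(0.25) = +12.04 dB.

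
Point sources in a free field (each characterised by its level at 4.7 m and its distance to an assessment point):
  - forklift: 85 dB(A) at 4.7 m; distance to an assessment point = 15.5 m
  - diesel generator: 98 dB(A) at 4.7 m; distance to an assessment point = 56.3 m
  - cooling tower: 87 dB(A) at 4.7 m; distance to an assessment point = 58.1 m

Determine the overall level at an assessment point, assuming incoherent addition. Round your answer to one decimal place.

78.8 dB(A)

Propagate each source to the receiver with L = L_ref − 20·log₁₀(r/r_ref), then add intensities.
forklift: 85 − 20·log₁₀(15.5/4.7) = 85 − 10.36 = 74.64 dB(A).
diesel generator: 98 − 20·log₁₀(56.3/4.7) = 98 − 21.57 = 76.43 dB(A).
cooling tower: 87 − 20·log₁₀(58.1/4.7) = 87 − 21.84 = 65.16 dB(A).
Σ 10^(L/10) = 7.633e+07 → L_total = 10·log₁₀(7.633e+07) = 78.83 dB(A).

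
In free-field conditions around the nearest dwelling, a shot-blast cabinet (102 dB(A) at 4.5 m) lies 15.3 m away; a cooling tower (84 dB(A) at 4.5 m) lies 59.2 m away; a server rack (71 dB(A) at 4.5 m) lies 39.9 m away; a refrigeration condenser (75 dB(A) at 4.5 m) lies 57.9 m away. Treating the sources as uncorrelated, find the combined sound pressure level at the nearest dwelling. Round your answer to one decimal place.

Apply inverse-square spreading to bring every level to the receiver, then sum 10^(L/10).
shot-blast cabinet: 102 − 20·log₁₀(15.3/4.5) = 102 − 10.63 = 91.37 dB(A).
cooling tower: 84 − 20·log₁₀(59.2/4.5) = 84 − 22.38 = 61.62 dB(A).
server rack: 71 − 20·log₁₀(39.9/4.5) = 71 − 18.96 = 52.04 dB(A).
refrigeration condenser: 75 − 20·log₁₀(57.9/4.5) = 75 − 22.19 = 52.81 dB(A).
Σ 10^(L/10) = 1.373e+09 → L_total = 10·log₁₀(1.373e+09) = 91.38 dB(A).

91.4 dB(A)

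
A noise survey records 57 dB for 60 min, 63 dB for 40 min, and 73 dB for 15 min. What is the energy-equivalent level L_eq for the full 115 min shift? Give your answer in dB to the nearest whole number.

Weight each interval's intensity by its duration and average over T = 115 min:
Σ tᵢ·10^(Lᵢ/10) = 60·10^(57/10) + 40·10^(63/10) + 15·10^(73/10) = 4.092e+08.
L_eq = 10·log₁₀(4.092e+08/115) = 65.51 dB.

66 dB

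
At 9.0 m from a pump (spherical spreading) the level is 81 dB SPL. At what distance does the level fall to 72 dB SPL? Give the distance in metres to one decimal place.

For a point source L₁ − L₂ = 20·log₁₀(r₂/r₁), so r₂ = r₁·10^((L₁−L₂)/20).
r₂ = 9.0·10^((81−72)/20) = 9.0·10^(9.0/20) = 25.37 m.

25.4 m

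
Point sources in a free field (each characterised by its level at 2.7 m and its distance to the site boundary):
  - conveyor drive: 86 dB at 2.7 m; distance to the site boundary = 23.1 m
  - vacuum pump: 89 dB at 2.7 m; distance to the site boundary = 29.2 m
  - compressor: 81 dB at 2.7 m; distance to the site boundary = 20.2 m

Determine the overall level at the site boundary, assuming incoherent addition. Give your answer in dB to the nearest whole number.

72 dB

Apply inverse-square spreading to bring every level to the receiver, then sum 10^(L/10).
conveyor drive: 86 − 20·log₁₀(23.1/2.7) = 86 − 18.64 = 67.36 dB.
vacuum pump: 89 − 20·log₁₀(29.2/2.7) = 89 − 20.68 = 68.32 dB.
compressor: 81 − 20·log₁₀(20.2/2.7) = 81 − 17.48 = 63.52 dB.
Σ 10^(L/10) = 1.448e+07 → L_total = 10·log₁₀(1.448e+07) = 71.61 dB.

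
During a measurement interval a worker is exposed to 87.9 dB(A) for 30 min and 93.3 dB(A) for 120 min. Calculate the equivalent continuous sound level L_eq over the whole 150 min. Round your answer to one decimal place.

92.6 dB(A)

L_eq = 10·log₁₀[(1/T)·Σ tᵢ·10^(Lᵢ/10)] with T = 150 min.
Σ tᵢ·10^(Lᵢ/10) = 30·10^(87.9/10) + 120·10^(93.3/10) = 2.751e+11.
L_eq = 10·log₁₀(2.751e+11/150) = 92.63 dB(A).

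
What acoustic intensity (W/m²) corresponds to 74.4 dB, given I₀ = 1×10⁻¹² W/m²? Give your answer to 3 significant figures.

I/I₀ = 10^(74.4/10) = 2.754e+07, so I = 2.754e+07 × 10⁻¹² W/m².

2.75e-05 W/m²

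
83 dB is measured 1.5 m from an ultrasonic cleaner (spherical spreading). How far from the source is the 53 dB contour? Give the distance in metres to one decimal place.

Point-source spreading drops the level by 20·log₁₀(r₂/r₁); inverting, r₂/r₁ = 10^(ΔL/20).
r₂ = 1.5·10^((83−53)/20) = 1.5·10^(30.0/20) = 47.43 m.

47.4 m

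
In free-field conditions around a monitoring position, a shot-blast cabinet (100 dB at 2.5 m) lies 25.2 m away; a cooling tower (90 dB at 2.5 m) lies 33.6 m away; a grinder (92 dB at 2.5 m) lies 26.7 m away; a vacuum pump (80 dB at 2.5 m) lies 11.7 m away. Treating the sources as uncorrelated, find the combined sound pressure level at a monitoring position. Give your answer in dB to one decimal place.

80.9 dB

First find each source's level at the receiver (point-source: −20·log₁₀(r/r_ref)), then combine on an intensity basis.
shot-blast cabinet: 100 − 20·log₁₀(25.2/2.5) = 100 − 20.07 = 79.93 dB.
cooling tower: 90 − 20·log₁₀(33.6/2.5) = 90 − 22.57 = 67.43 dB.
grinder: 92 − 20·log₁₀(26.7/2.5) = 92 − 20.57 = 71.43 dB.
vacuum pump: 80 − 20·log₁₀(11.7/2.5) = 80 − 13.40 = 66.60 dB.
Σ 10^(L/10) = 1.224e+08 → L_total = 10·log₁₀(1.224e+08) = 80.88 dB.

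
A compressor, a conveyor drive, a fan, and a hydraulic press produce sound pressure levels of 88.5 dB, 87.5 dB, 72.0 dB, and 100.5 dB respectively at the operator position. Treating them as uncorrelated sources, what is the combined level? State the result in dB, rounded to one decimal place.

For uncorrelated sources the intensities add, so convert each level to linear form, sum, and take 10·log₁₀ of the total.
Σ 10^(L/10) = 10^(88.5/10) + 10^(87.5/10) + 10^(72.0/10) + 10^(100.5/10) = 1.251e+10.
L_total = 10·log₁₀(1.251e+10) = 100.97 dB.

101.0 dB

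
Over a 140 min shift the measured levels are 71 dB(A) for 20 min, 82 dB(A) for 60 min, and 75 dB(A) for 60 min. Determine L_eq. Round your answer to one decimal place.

L_eq = 10·log₁₀[(1/T)·Σ tᵢ·10^(Lᵢ/10)] with T = 140 min.
Σ tᵢ·10^(Lᵢ/10) = 20·10^(71/10) + 60·10^(82/10) + 60·10^(75/10) = 1.166e+10.
L_eq = 10·log₁₀(1.166e+10/140) = 79.21 dB(A).

79.2 dB(A)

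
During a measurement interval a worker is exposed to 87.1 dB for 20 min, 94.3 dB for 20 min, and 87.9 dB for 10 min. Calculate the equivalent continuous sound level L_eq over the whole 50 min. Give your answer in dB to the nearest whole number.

L_eq = 10·log₁₀[(1/T)·Σ tᵢ·10^(Lᵢ/10)] with T = 50 min.
Σ tᵢ·10^(Lᵢ/10) = 20·10^(87.1/10) + 20·10^(94.3/10) + 10·10^(87.9/10) = 7.025e+10.
L_eq = 10·log₁₀(7.025e+10/50) = 91.48 dB.

91 dB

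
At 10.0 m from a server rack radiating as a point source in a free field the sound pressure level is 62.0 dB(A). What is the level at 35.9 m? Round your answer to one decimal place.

For a point source, L₂ = L₁ − 20·log₁₀(r₂/r₁).
L₂ = 62.0 − 20·log₁₀(35.9/10.0) = 62.0 − 11.102 = 50.90 dB(A).

50.9 dB(A)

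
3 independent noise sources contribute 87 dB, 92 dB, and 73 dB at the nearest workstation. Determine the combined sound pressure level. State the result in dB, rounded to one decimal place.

For uncorrelated sources the intensities add, so convert each level to linear form, sum, and take 10·log₁₀ of the total.
Σ 10^(L/10) = 10^(87/10) + 10^(92/10) + 10^(73/10) = 2.106e+09.
L_total = 10·log₁₀(2.106e+09) = 93.23 dB.

93.2 dB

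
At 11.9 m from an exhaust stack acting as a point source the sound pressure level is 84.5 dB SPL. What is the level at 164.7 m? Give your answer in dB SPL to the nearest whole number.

Point-source attenuation: ΔL = 20·log₁₀(r₂/r₁) = 20·log₁₀(164.7/11.9) = 22.823 dB.
L₂ = 84.5 − 20·log₁₀(164.7/11.9) = 84.5 − 22.823 = 61.68 dB SPL.

62 dB SPL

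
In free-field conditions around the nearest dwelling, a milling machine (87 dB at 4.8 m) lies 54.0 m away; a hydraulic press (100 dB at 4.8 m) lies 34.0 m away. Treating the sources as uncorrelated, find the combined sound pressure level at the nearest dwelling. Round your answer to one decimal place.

83.1 dB

First find each source's level at the receiver (point-source: −20·log₁₀(r/r_ref)), then combine on an intensity basis.
milling machine: 87 − 20·log₁₀(54.0/4.8) = 87 − 21.02 = 65.98 dB.
hydraulic press: 100 − 20·log₁₀(34.0/4.8) = 100 − 17.00 = 83.00 dB.
Σ 10^(L/10) = 2.033e+08 → L_total = 10·log₁₀(2.033e+08) = 83.08 dB.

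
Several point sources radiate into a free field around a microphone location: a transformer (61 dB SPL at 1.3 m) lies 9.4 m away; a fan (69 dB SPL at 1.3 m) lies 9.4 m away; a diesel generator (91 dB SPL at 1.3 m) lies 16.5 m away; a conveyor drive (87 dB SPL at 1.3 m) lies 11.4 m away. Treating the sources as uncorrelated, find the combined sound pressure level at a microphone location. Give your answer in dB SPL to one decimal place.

71.6 dB SPL

Apply inverse-square spreading to bring every level to the receiver, then sum 10^(L/10).
transformer: 61 − 20·log₁₀(9.4/1.3) = 61 − 17.18 = 43.82 dB SPL.
fan: 69 − 20·log₁₀(9.4/1.3) = 69 − 17.18 = 51.82 dB SPL.
diesel generator: 91 − 20·log₁₀(16.5/1.3) = 91 − 22.07 = 68.93 dB SPL.
conveyor drive: 87 − 20·log₁₀(11.4/1.3) = 87 − 18.86 = 68.14 dB SPL.
Σ 10^(L/10) = 1.451e+07 → L_total = 10·log₁₀(1.451e+07) = 71.62 dB SPL.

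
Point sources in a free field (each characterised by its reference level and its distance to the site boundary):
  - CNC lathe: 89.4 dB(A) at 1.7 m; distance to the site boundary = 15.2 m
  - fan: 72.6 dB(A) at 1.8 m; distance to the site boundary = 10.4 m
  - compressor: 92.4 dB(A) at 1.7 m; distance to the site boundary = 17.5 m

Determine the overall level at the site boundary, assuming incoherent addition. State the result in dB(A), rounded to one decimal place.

74.4 dB(A)

Apply inverse-square spreading to bring every level to the receiver, then sum 10^(L/10).
CNC lathe: 89.4 − 20·log₁₀(15.2/1.7) = 89.4 − 19.03 = 70.37 dB(A).
fan: 72.6 − 20·log₁₀(10.4/1.8) = 72.6 − 15.24 = 57.36 dB(A).
compressor: 92.4 − 20·log₁₀(17.5/1.7) = 92.4 − 20.25 = 72.15 dB(A).
Σ 10^(L/10) = 2.784e+07 → L_total = 10·log₁₀(2.784e+07) = 74.45 dB(A).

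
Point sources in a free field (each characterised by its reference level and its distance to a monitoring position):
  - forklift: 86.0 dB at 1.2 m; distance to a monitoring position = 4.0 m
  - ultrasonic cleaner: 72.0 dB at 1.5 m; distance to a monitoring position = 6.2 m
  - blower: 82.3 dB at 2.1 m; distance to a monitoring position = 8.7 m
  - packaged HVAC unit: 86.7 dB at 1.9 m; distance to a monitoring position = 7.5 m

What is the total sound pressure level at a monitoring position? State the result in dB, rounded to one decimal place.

First find each source's level at the receiver (point-source: −20·log₁₀(r/r_ref)), then combine on an intensity basis.
forklift: 86.0 − 20·log₁₀(4.0/1.2) = 86.0 − 10.46 = 75.54 dB.
ultrasonic cleaner: 72.0 − 20·log₁₀(6.2/1.5) = 72.0 − 12.33 = 59.67 dB.
blower: 82.3 − 20·log₁₀(8.7/2.1) = 82.3 − 12.35 = 69.95 dB.
packaged HVAC unit: 86.7 − 20·log₁₀(7.5/1.9) = 86.7 − 11.93 = 74.77 dB.
Σ 10^(L/10) = 7.667e+07 → L_total = 10·log₁₀(7.667e+07) = 78.85 dB.

78.8 dB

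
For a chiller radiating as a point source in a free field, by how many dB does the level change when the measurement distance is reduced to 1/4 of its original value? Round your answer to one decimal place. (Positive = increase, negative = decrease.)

+12.0 dB

Point-source spreading: ΔL = −20·log₁₀(r₂/r₁).
ΔL = −20·log₁₀(0.25) = +12.04 dB.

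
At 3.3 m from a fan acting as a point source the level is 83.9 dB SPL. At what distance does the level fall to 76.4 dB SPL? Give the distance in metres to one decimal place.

For a point source L₁ − L₂ = 20·log₁₀(r₂/r₁), so r₂ = r₁·10^((L₁−L₂)/20).
r₂ = 3.3·10^((83.9−76.4)/20) = 3.3·10^(7.5/20) = 7.83 m.

7.8 m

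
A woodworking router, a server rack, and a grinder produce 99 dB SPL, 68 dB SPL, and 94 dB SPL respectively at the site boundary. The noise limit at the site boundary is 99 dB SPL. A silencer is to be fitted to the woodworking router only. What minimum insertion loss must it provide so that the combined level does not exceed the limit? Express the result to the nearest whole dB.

The untreated sources together contribute 10^(68/10) + 10^(94/10) = 2.518e+09, i.e. 94.01 dB SPL.
The limit corresponds to 10^(99/10) = 7.943e+09; subtracting the fixed part leaves 5.425e+09 for the woodworking router, i.e. 97.34 dB SPL.
So the woodworking router must be reduced from 99 to 97.34 dB SPL: IL = 1.66 dB.

2 dB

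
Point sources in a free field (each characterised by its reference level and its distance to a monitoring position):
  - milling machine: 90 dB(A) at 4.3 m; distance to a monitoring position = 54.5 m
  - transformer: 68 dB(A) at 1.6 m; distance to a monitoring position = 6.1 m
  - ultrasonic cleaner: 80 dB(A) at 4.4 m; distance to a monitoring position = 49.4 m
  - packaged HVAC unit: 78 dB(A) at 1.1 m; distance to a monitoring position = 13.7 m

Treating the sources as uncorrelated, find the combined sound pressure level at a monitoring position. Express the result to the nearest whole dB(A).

Apply inverse-square spreading to bring every level to the receiver, then sum 10^(L/10).
milling machine: 90 − 20·log₁₀(54.5/4.3) = 90 − 22.06 = 67.94 dB(A).
transformer: 68 − 20·log₁₀(6.1/1.6) = 68 − 11.62 = 56.38 dB(A).
ultrasonic cleaner: 80 − 20·log₁₀(49.4/4.4) = 80 − 21.01 = 58.99 dB(A).
packaged HVAC unit: 78 − 20·log₁₀(13.7/1.1) = 78 − 21.91 = 56.09 dB(A).
Σ 10^(L/10) = 7.859e+06 → L_total = 10·log₁₀(7.859e+06) = 68.95 dB(A).

69 dB(A)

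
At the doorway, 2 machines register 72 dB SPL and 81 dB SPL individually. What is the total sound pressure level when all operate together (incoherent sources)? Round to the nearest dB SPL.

82 dB SPL

Incoherent sources combine by intensity addition: L_total = 10·log₁₀(Σ 10^(L_i/10)).
Σ 10^(L/10) = 10^(72/10) + 10^(81/10) = 1.417e+08.
L_total = 10·log₁₀(1.417e+08) = 81.51 dB SPL.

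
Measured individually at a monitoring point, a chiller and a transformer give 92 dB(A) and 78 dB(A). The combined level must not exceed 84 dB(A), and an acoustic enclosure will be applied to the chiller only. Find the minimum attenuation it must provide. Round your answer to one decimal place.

The untreated sources together contribute 10^(78/10) = 6.310e+07, i.e. 78.00 dB(A).
To meet 84 dB(A) overall, the treated chiller may contribute at most 10^(84/10) − 6.310e+07 = 1.881e+08, i.e. 82.74 dB(A).
So the chiller must be reduced from 92 to 82.74 dB(A): IL = 9.26 dB.

9.3 dB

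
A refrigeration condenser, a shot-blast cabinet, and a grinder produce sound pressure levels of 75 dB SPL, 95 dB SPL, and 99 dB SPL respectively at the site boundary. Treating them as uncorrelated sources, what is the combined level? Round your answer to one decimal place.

Incoherent sources combine by intensity addition: L_total = 10·log₁₀(Σ 10^(L_i/10)).
Σ 10^(L/10) = 10^(75/10) + 10^(95/10) + 10^(99/10) = 1.114e+10.
L_total = 10·log₁₀(1.114e+10) = 100.47 dB SPL.

100.5 dB SPL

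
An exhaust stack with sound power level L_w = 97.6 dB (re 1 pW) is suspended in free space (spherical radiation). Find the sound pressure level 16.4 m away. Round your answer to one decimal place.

Free-field spherical radiation: L_p = L_w − 10·log₁₀(4π·r²), r = 16.4 m.
4π·r² = 3380 m², 10·log₁₀ of that is 35.289 dB.
L_p = 97.6 − 35.289 = 62.31 dB.

62.3 dB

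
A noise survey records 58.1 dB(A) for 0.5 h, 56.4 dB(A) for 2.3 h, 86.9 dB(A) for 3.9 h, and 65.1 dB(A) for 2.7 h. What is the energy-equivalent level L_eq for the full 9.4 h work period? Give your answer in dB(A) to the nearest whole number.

83 dB(A)

The energy average is taken in the linear domain: L_eq = 10·log₁₀[(Σ tᵢ·10^(Lᵢ/10))/T], T = 9.4 h.
Σ tᵢ·10^(Lᵢ/10) = 0.5·10^(58.1/10) + 2.3·10^(56.4/10) + 3.9·10^(86.9/10) + 2.7·10^(65.1/10) = 1.920e+09.
L_eq = 10·log₁₀(1.920e+09/9.4) = 83.10 dB(A).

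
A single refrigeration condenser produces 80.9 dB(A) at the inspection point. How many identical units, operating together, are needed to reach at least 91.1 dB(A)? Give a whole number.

11

N identical sources give L₁ + 10·log₁₀ N, so require 10·log₁₀ N ≥ 91.1 − 80.9 = 10.2 dB.
N ≥ 10^(10.2/10) = 10.471, so N = 11.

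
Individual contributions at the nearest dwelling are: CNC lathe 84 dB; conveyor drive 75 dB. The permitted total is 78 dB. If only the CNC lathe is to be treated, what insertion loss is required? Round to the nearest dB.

The untreated sources together contribute 10^(75/10) = 3.162e+07, i.e. 75.00 dB.
The limit corresponds to 10^(78/10) = 6.310e+07; subtracting the fixed part leaves 3.147e+07 for the CNC lathe, i.e. 74.98 dB.
Required insertion loss = 84 − 74.98 = 9.02 dB.

9 dB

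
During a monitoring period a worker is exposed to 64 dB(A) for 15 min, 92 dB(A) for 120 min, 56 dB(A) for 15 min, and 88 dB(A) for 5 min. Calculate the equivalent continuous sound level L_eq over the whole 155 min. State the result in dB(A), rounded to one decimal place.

91.0 dB(A)

L_eq = 10·log₁₀[(1/T)·Σ tᵢ·10^(Lᵢ/10)] with T = 155 min.
Σ tᵢ·10^(Lᵢ/10) = 15·10^(64/10) + 120·10^(92/10) + 15·10^(56/10) + 5·10^(88/10) = 1.934e+11.
L_eq = 10·log₁₀(1.934e+11/155) = 90.96 dB(A).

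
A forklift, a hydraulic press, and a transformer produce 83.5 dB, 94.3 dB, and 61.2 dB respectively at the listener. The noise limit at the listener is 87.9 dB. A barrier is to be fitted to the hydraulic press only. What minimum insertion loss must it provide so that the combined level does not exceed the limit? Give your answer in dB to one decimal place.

8.4 dB

Everything except the hydraulic press sums to 10^(83.5/10) + 10^(61.2/10) = 2.252e+08 in linear terms, 83.53 dB.
To meet 87.9 dB overall, the treated hydraulic press may contribute at most 10^(87.9/10) − 2.252e+08 = 3.914e+08, i.e. 85.93 dB.
Required insertion loss = 94.3 − 85.93 = 8.37 dB.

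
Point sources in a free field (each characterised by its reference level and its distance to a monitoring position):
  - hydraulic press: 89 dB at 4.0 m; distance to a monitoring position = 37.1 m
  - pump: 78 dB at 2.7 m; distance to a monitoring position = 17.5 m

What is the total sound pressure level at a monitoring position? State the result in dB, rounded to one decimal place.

First find each source's level at the receiver (point-source: −20·log₁₀(r/r_ref)), then combine on an intensity basis.
hydraulic press: 89 − 20·log₁₀(37.1/4.0) = 89 − 19.35 = 69.65 dB.
pump: 78 − 20·log₁₀(17.5/2.7) = 78 − 16.23 = 61.77 dB.
Σ 10^(L/10) = 1.074e+07 → L_total = 10·log₁₀(1.074e+07) = 70.31 dB.

70.3 dB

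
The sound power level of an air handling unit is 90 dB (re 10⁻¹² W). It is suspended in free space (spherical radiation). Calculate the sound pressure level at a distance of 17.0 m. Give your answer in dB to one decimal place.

Free-field spherical radiation: L_p = L_w − 10·log₁₀(4π·r²), r = 17.0 m.
4π·r² = 3632 m², 10·log₁₀ of that is 35.601 dB.
L_p = 90 − 35.601 = 54.40 dB.

54.4 dB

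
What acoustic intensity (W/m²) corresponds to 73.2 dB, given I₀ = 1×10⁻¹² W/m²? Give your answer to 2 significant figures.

2.1e-05 W/m²

I = I₀·10^(L/10) = 10⁻¹² × 10^(73.2/10) = 10^(-4.680).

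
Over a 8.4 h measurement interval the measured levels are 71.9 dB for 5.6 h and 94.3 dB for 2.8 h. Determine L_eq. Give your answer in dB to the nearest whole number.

90 dB

The energy average is taken in the linear domain: L_eq = 10·log₁₀[(Σ tᵢ·10^(Lᵢ/10))/T], T = 8.4 h.
Σ tᵢ·10^(Lᵢ/10) = 5.6·10^(71.9/10) + 2.8·10^(94.3/10) = 7.623e+09.
L_eq = 10·log₁₀(7.623e+09/8.4) = 89.58 dB.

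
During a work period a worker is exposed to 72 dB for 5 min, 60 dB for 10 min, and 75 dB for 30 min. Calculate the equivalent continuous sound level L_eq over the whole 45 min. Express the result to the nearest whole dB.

Weight each interval's intensity by its duration and average over T = 45 min:
Σ tᵢ·10^(Lᵢ/10) = 5·10^(72/10) + 10·10^(60/10) + 30·10^(75/10) = 1.038e+09.
L_eq = 10·log₁₀(1.038e+09/45) = 73.63 dB.

74 dB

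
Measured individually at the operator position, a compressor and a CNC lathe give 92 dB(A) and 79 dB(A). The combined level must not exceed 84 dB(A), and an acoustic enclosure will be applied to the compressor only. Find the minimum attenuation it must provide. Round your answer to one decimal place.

9.7 dB

Fixed contribution from the other source: Σ 10^(L/10) = 10^(79/10) = 7.943e+07 (79.00 dB(A)).
To meet 84 dB(A) overall, the treated compressor may contribute at most 10^(84/10) − 7.943e+07 = 1.718e+08, i.e. 82.35 dB(A).
So the compressor must be reduced from 92 to 82.35 dB(A): IL = 9.65 dB.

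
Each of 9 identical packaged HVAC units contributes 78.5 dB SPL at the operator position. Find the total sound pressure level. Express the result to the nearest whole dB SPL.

88 dB SPL

With 9 equal, uncorrelated contributions the intensity is 9× that of one unit, giving a rise of 10·log₁₀ 9.
L_total = 78.5 + 10·log₁₀(9) = 78.5 + 9.542 = 88.04 dB SPL.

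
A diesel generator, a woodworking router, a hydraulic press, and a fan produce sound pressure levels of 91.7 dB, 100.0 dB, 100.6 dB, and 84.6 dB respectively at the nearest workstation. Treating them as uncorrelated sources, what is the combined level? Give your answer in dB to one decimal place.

103.7 dB

Incoherent sources combine by intensity addition: L_total = 10·log₁₀(Σ 10^(L_i/10)).
Σ 10^(L/10) = 10^(91.7/10) + 10^(100.0/10) + 10^(100.6/10) + 10^(84.6/10) = 2.325e+10.
L_total = 10·log₁₀(2.325e+10) = 103.66 dB.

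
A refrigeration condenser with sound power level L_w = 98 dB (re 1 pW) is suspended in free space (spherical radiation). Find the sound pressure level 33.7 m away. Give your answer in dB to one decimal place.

56.5 dB

The power spreads over a sphere of area 4π·r², so L_p = L_w − 10·log₁₀(4π·r²).
4π·r² = 1.427e+04 m², 10·log₁₀ of that is 41.545 dB.
L_p = 98 − 41.545 = 56.46 dB.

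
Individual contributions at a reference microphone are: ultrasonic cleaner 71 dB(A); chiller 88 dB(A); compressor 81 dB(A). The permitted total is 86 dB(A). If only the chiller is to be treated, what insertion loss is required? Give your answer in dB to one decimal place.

Fixed contribution from the other sources: Σ 10^(L/10) = 10^(71/10) + 10^(81/10) = 1.385e+08 (81.41 dB(A)).
The limit corresponds to 10^(86/10) = 3.981e+08; subtracting the fixed part leaves 2.596e+08 for the chiller, i.e. 84.14 dB(A).
Required insertion loss = 88 − 84.14 = 3.86 dB.

3.9 dB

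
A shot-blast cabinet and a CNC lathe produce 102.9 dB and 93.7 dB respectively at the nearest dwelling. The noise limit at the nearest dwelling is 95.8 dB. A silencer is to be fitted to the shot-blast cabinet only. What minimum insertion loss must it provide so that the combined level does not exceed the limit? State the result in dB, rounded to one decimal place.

11.3 dB

Fixed contribution from the other source: Σ 10^(L/10) = 10^(93.7/10) = 2.344e+09 (93.70 dB).
To meet 95.8 dB overall, the treated shot-blast cabinet may contribute at most 10^(95.8/10) − 2.344e+09 = 1.458e+09, i.e. 91.64 dB.
So the shot-blast cabinet must be reduced from 102.9 to 91.64 dB: IL = 11.26 dB.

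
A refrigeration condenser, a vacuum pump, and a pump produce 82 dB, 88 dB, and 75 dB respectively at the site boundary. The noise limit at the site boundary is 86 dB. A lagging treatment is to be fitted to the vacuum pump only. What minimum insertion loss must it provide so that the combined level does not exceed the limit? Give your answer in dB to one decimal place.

4.8 dB

Everything except the vacuum pump sums to 10^(82/10) + 10^(75/10) = 1.901e+08 in linear terms, 82.79 dB.
To meet 86 dB overall, the treated vacuum pump may contribute at most 10^(86/10) − 1.901e+08 = 2.080e+08, i.e. 83.18 dB.
So the vacuum pump must be reduced from 88 to 83.18 dB: IL = 4.82 dB.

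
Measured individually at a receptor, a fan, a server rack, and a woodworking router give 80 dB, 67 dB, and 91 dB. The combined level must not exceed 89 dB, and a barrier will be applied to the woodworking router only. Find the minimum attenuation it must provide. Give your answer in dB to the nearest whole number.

Everything except the woodworking router sums to 10^(80/10) + 10^(67/10) = 1.050e+08 in linear terms, 80.21 dB.
The limit corresponds to 10^(89/10) = 7.943e+08; subtracting the fixed part leaves 6.893e+08 for the woodworking router, i.e. 88.38 dB.
So the woodworking router must be reduced from 91 to 88.38 dB: IL = 2.62 dB.

3 dB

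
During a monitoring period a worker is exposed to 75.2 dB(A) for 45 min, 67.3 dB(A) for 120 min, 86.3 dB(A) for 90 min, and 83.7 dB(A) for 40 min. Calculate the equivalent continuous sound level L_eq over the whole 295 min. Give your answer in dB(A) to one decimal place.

82.3 dB(A)

L_eq = 10·log₁₀[(1/T)·Σ tᵢ·10^(Lᵢ/10)] with T = 295 min.
Σ tᵢ·10^(Lᵢ/10) = 45·10^(75.2/10) + 120·10^(67.3/10) + 90·10^(86.3/10) + 40·10^(83.7/10) = 4.990e+10.
L_eq = 10·log₁₀(4.990e+10/295) = 82.28 dB(A).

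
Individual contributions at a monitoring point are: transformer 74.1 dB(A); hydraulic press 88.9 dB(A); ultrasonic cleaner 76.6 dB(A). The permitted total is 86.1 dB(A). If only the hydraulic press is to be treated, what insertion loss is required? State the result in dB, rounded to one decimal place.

Everything except the hydraulic press sums to 10^(74.1/10) + 10^(76.6/10) = 7.141e+07 in linear terms, 78.54 dB(A).
The limit corresponds to 10^(86.1/10) = 4.074e+08; subtracting the fixed part leaves 3.360e+08 for the hydraulic press, i.e. 85.26 dB(A).
Required insertion loss = 88.9 − 85.26 = 3.64 dB.

3.6 dB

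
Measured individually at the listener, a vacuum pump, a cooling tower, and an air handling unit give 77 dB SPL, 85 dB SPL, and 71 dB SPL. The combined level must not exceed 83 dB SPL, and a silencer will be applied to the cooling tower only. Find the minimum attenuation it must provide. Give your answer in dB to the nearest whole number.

4 dB

Everything except the cooling tower sums to 10^(77/10) + 10^(71/10) = 6.271e+07 in linear terms, 77.97 dB SPL.
To meet 83 dB SPL overall, the treated cooling tower may contribute at most 10^(83/10) − 6.271e+07 = 1.368e+08, i.e. 81.36 dB SPL.
So the cooling tower must be reduced from 85 to 81.36 dB SPL: IL = 3.64 dB.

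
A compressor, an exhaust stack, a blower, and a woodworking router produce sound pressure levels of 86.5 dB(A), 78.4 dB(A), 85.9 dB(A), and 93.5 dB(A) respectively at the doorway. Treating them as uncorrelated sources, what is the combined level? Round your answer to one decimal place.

Incoherent sources combine by intensity addition: L_total = 10·log₁₀(Σ 10^(L_i/10)).
Σ 10^(L/10) = 10^(86.5/10) + 10^(78.4/10) + 10^(85.9/10) + 10^(93.5/10) = 3.144e+09.
L_total = 10·log₁₀(3.144e+09) = 94.97 dB(A).

95.0 dB(A)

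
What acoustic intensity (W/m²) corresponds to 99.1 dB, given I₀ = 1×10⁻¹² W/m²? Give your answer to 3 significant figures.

0.00813 W/m²

L = 10·log₁₀(I/I₀) ⇒ I = I₀·10^(L/10) = 10⁻¹² × 10^9.91.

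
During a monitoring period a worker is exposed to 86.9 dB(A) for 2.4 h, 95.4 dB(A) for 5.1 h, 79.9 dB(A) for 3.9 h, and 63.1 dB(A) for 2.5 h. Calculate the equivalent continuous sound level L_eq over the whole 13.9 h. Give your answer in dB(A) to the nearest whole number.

The energy average is taken in the linear domain: L_eq = 10·log₁₀[(Σ tᵢ·10^(Lᵢ/10))/T], T = 13.9 h.
Σ tᵢ·10^(Lᵢ/10) = 2.4·10^(86.9/10) + 5.1·10^(95.4/10) + 3.9·10^(79.9/10) + 2.5·10^(63.1/10) = 1.925e+10.
L_eq = 10·log₁₀(1.925e+10/13.9) = 91.41 dB(A).

91 dB(A)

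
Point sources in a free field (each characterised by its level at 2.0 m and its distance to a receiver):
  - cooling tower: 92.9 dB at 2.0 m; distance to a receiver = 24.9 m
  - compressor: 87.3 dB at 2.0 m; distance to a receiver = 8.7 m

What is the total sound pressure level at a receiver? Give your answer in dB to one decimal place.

76.1 dB

First find each source's level at the receiver (point-source: −20·log₁₀(r/r_ref)), then combine on an intensity basis.
cooling tower: 92.9 − 20·log₁₀(24.9/2.0) = 92.9 − 21.90 = 71.00 dB.
compressor: 87.3 − 20·log₁₀(8.7/2.0) = 87.3 − 12.77 = 74.53 dB.
Σ 10^(L/10) = 4.096e+07 → L_total = 10·log₁₀(4.096e+07) = 76.12 dB.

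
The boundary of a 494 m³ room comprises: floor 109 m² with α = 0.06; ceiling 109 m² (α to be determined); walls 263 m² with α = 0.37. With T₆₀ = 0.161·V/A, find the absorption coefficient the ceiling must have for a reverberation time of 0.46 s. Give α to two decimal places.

A = 0.161·V/T₆₀ = 0.161·494/0.46 = 172.90 m² sabins.
Absorption from the other surfaces = 109·0.06 + 263·0.37 = 103.85 m², so the ceiling must supply 69.05 m² over 109 m².
α = 69.05/109 = 0.633.

0.63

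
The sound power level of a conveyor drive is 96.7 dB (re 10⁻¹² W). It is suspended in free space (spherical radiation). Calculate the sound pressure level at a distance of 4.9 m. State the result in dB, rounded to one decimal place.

71.9 dB

L_p = L_w − 10·log₁₀(4π·r²) with r = 4.9 m.
4π·r² = 301.7 m², 10·log₁₀ of that is 24.796 dB.
L_p = 96.7 − 24.796 = 71.90 dB.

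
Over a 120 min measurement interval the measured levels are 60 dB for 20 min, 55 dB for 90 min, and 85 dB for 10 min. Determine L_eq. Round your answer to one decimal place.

74.3 dB

The energy average is taken in the linear domain: L_eq = 10·log₁₀[(Σ tᵢ·10^(Lᵢ/10))/T], T = 120 min.
Σ tᵢ·10^(Lᵢ/10) = 20·10^(60/10) + 90·10^(55/10) + 10·10^(85/10) = 3.211e+09.
L_eq = 10·log₁₀(3.211e+09/120) = 74.27 dB.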